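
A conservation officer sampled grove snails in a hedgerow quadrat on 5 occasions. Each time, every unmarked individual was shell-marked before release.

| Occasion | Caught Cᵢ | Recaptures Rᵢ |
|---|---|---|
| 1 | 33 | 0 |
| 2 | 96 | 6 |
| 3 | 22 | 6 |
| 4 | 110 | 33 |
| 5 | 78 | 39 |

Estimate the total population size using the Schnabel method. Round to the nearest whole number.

Marked at large before each occasion: Mᵢ = Σⱼ<ᵢ (Cⱼ − Rⱼ) → M1=0, M2=33, M3=123, M4=139, M5=216
Σ MᵢCᵢ = 0·33 + 33·96 + 123·22 + 139·110 + 216·78 = 0 + 3168 + 2706 + 15290 + 16848 = 38012
Σ Rᵢ = 0 + 6 + 6 + 33 + 39 = 84
N̂ = 38012 / 84 ≈ 452.5 → 453

N ≈ 453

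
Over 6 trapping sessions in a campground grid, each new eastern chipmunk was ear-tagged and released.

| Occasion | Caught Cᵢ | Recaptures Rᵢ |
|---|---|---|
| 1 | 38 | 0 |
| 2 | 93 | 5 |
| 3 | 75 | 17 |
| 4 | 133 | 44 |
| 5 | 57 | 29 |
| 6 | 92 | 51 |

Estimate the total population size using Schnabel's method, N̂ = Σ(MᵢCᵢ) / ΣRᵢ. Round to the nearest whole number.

N ≈ 553

Marked at large before each occasion: Mᵢ = Σⱼ<ᵢ (Cⱼ − Rⱼ) → M1=0, M2=38, M3=126, M4=184, M5=273, M6=301
Σ MᵢCᵢ = 0·38 + 38·93 + 126·75 + 184·133 + 273·57 + 301·92 = 0 + 3534 + 9450 + 24472 + 15561 + 27692 = 80709
Σ Rᵢ = 0 + 5 + 17 + 44 + 29 + 51 = 146
N̂ = 80709 / 146 ≈ 552.8 → 553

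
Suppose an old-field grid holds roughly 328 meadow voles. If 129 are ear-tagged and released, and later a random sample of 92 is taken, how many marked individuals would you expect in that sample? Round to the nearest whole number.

Expected recaptures E[R] = M·C / N.
E[R] = 129 × 92 / 328 = 11868 / 328 ≈ 36.2 → 36

expected recaptures ≈ 36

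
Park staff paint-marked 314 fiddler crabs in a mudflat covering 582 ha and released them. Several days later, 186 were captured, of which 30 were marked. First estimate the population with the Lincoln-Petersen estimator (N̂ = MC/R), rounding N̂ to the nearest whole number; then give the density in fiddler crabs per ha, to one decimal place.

N̂ = 314·186/30 = 58404/30 ≈ 1946.8 → 1947
Density = N̂ / area = 1947 / 582 ≈ 3.345 → 3.3 per ha

density ≈ 3.3 fiddler crabs per ha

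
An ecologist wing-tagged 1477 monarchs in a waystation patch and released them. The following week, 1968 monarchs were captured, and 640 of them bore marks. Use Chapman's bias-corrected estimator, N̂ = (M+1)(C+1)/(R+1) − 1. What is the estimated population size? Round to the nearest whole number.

N ≈ 4539

N̂ = (1477+1)(1968+1)/(640+1) − 1 = 1478·1969/641 − 1
= 2910182/641 − 1 ≈ 4540.1 − 1 ≈ 4539.1 → 4539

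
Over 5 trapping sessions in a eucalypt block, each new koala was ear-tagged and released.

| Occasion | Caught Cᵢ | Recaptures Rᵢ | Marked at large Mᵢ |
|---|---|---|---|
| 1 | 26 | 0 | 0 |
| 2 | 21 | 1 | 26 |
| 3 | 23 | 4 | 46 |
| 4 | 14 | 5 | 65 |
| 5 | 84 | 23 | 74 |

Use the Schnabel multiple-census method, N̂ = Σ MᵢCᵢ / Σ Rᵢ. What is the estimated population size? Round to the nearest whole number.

N ≈ 265

Σ MᵢCᵢ = 0·26 + 26·21 + 46·23 + 65·14 + 74·84 = 0 + 546 + 1058 + 910 + 6216 = 8730
Σ Rᵢ = 0 + 1 + 4 + 5 + 23 = 33
N̂ = 8730 / 33 ≈ 264.5 → 265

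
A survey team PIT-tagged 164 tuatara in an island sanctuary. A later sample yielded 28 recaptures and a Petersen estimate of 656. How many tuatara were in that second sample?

From N = M·C/R: C = N·R / M = 656·28 / 164 = 18368 / 164 = 112.

C = 112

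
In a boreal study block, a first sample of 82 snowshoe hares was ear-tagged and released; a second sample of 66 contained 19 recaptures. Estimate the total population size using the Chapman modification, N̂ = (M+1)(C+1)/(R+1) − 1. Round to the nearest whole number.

N ≈ 277

N̂ = (82+1)(66+1)/(19+1) − 1 = 83·67/20 − 1
= 5561/20 − 1 ≈ 278.1 − 1 ≈ 277.1 → 277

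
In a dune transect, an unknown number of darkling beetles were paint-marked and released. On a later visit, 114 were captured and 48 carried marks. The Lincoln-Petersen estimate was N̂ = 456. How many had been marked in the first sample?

M = 192

From N = M·C/R: M = N·R / C = 456·48 / 114 = 21888 / 114 = 192.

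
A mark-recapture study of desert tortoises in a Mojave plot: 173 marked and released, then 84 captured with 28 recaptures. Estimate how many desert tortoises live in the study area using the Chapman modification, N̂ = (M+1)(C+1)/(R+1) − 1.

N̂ = (173+1)(84+1)/(28+1) − 1 = 174·85/29 − 1
= 14790/29 − 1 = 510 − 1 = 509

N = 509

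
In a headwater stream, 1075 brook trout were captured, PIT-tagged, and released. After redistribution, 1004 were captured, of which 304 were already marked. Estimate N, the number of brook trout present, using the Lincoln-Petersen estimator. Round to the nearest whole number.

The marked fraction in the recapture sample should equal the marked fraction in the population: 304/1004 = 1075/N.
N = (1075 × 1004) / 304 = 1079300 / 304 ≈ 3550.3 → 3550

N ≈ 3550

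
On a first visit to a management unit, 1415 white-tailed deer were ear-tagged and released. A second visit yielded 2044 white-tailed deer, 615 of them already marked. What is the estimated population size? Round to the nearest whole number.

N = (1415 × 2044) / 615 = 2892260 / 615 ≈ 4702.9 → 4703

N ≈ 4703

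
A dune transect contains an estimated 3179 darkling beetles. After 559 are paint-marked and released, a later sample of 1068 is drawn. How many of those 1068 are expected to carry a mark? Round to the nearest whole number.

Expected recaptures E[R] = M·C / N.
E[R] = 559 × 1068 / 3179 = 597012 / 3179 ≈ 187.8 → 188

expected recaptures ≈ 188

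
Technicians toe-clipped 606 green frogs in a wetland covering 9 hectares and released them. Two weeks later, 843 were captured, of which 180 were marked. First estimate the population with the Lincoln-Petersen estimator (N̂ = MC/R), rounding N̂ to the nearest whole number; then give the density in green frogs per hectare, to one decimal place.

density ≈ 315.3 green frogs per hectare

N̂ = 606·843/180 = 510858/180 ≈ 2838.1 → 2838
Density = N̂ / area = 2838 / 9 ≈ 315.33 → 315.3 per hectare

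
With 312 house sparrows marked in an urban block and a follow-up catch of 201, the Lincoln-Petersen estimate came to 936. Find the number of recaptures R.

From N = M·C/R: R = M·C / N = 312·201 / 936 = 62712 / 936 = 67.

R = 67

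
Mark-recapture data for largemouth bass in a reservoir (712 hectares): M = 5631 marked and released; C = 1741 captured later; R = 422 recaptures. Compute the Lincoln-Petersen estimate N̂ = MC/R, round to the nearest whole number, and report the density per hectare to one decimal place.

density ≈ 32.6 largemouth bass per hectare

N̂ = 5631·1741/422 = 9803571/422 ≈ 23231.2 → 23231
Density = N̂ / area = 23231 / 712 ≈ 32.63 → 32.6 per hectare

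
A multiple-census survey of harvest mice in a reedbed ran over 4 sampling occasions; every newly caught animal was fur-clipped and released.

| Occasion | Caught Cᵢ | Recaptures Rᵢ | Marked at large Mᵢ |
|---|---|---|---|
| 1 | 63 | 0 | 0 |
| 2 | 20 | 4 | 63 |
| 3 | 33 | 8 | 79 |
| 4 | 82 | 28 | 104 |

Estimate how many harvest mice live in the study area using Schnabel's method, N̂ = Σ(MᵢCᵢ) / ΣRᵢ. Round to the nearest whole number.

Σ MᵢCᵢ = 0·63 + 63·20 + 79·33 + 104·82 = 0 + 1260 + 2607 + 8528 = 12395
Σ Rᵢ = 0 + 4 + 8 + 28 = 40
N̂ = 12395 / 40 ≈ 309.9 → 310

N ≈ 310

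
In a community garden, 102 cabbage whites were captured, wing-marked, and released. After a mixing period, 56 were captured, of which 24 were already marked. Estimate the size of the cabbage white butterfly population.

The marked fraction in the recapture sample should equal the marked fraction in the population: 24/56 = 102/N.
N = (102 × 56) / 24 = 5712 / 24 = 238

N = 238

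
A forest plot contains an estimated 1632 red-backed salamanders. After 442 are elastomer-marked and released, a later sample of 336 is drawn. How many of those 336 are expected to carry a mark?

The marked fraction of the population is 442/1632, so in a sample of 336 expect C·(M/N) marked.
E[R] = 442 × 336 / 1632 = 148512 / 1632 = 91

expected recaptures = 91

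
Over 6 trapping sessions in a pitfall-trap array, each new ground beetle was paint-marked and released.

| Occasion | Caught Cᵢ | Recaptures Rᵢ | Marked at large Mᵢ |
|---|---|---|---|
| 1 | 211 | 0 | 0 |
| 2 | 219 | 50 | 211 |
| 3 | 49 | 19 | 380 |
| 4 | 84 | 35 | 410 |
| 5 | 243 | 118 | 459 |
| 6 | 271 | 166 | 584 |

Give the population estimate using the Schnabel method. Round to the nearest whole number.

Σ MᵢCᵢ = 0·211 + 211·219 + 380·49 + 410·84 + 459·243 + 584·271 = 0 + 46209 + 18620 + 34440 + 111537 + 158264 = 369070
Σ Rᵢ = 0 + 50 + 19 + 35 + 118 + 166 = 388
N̂ = 369070 / 388 ≈ 951.2 → 951

N ≈ 951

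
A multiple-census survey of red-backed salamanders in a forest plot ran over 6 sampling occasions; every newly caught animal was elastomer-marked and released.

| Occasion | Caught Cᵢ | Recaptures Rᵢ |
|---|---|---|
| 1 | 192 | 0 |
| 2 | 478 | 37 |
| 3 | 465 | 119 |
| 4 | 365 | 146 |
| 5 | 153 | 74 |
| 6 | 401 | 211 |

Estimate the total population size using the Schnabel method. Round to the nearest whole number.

Marked at large before each occasion: Mᵢ = Σⱼ<ᵢ (Cⱼ − Rⱼ) → M1=0, M2=192, M3=633, M4=979, M5=1198, M6=1277
Σ MᵢCᵢ = 0·192 + 192·478 + 633·465 + 979·365 + 1198·153 + 1277·401 = 0 + 91776 + 294345 + 357335 + 183294 + 512077 = 1438827
Σ Rᵢ = 0 + 37 + 119 + 146 + 74 + 211 = 587
N̂ = 1438827 / 587 ≈ 2451.2 → 2451

N ≈ 2451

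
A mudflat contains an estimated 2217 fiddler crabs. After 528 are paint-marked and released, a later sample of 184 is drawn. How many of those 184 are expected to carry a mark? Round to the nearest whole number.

expected recaptures ≈ 44

Expected recaptures E[R] = M·C / N.
E[R] = 528 × 184 / 2217 = 97152 / 2217 ≈ 43.8 → 44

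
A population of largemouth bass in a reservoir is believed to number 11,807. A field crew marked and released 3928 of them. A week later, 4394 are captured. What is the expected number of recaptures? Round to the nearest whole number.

The marked fraction of the population is 3928/11807, so in a sample of 4394 expect C·(M/N) marked.
E[R] = 3928 × 4394 / 11807 = 17259632 / 11807 ≈ 1461.8 → 1462

expected recaptures ≈ 1462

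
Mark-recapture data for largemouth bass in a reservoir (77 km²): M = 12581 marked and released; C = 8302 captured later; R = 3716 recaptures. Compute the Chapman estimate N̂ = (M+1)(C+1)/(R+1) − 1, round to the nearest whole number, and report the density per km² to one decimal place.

density ≈ 365.0 largemouth bass per km²

N̂ = 12582·8303/3717 − 1 = 104468346/3717 − 1 ≈ 28104.6 → 28105
Density = N̂ / area = 28105 / 77 = 365.0 per km²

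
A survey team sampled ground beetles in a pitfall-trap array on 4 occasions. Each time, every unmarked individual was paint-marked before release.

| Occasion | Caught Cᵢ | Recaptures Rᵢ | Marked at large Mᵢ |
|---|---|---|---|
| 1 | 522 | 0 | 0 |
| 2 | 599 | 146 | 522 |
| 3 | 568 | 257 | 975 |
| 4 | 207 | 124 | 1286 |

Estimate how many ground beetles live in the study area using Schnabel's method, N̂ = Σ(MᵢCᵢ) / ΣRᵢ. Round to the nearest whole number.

N ≈ 2149

Σ MᵢCᵢ = 0·522 + 522·599 + 975·568 + 1286·207 = 0 + 312678 + 553800 + 266202 = 1132680
Σ Rᵢ = 0 + 146 + 257 + 124 = 527
N̂ = 1132680 / 527 ≈ 2149.3 → 2149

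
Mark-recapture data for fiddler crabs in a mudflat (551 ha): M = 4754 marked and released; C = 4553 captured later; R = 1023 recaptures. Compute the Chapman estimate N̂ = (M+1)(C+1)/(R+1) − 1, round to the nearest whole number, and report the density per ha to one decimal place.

density ≈ 38.4 fiddler crabs per ha

N̂ = 4755·4554/1024 − 1 = 21654270/1024 − 1 ≈ 21145.7 → 21146
Density = N̂ / area = 21146 / 551 ≈ 38.38 → 38.4 per ha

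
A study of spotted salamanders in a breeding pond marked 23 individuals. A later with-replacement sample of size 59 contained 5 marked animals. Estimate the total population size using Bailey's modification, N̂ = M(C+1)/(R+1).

N = 230

N̂ = 23·(59+1)/(5+1) = 23·60/6 = 1380/6 = 230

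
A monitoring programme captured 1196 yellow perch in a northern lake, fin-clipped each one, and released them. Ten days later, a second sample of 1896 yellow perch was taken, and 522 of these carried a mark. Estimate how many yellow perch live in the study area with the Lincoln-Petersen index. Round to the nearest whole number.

N ≈ 4344

N = (1196 × 1896) / 522 = 2267616 / 522 ≈ 4344.1 → 4344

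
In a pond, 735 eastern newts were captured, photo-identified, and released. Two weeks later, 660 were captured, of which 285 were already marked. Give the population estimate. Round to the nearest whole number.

N ≈ 1702

N = (735 × 660) / 285 = 485100 / 285 ≈ 1702.1 → 1702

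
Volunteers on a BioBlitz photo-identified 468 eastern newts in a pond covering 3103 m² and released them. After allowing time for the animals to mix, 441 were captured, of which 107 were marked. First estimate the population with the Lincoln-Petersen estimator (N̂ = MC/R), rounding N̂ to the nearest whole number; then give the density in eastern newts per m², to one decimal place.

N̂ = 468·441/107 = 206388/107 ≈ 1928.9 → 1929
Density = N̂ / area = 1929 / 3103 ≈ 0.62 → 0.6 per m²

density ≈ 0.6 eastern newts per m²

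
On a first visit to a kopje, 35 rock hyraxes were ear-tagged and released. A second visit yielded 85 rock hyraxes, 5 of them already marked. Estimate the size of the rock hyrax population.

N = 595

The marked fraction in the recapture sample should equal the marked fraction in the population: 5/85 = 35/N.
N = (35 × 85) / 5 = 2975 / 5 = 595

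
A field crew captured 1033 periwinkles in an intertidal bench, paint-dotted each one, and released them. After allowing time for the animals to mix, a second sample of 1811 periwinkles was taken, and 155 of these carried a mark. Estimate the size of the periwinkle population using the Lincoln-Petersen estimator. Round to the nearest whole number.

The marked fraction in the recapture sample should equal the marked fraction in the population: 155/1811 = 1033/N.
N = (1033 × 1811) / 155 = 1870763 / 155 ≈ 12069.4 → 12069

N ≈ 12,069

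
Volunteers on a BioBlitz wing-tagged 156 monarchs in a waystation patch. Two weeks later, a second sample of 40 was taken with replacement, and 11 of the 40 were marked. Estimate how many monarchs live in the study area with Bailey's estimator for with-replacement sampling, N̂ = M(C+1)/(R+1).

N̂ = 156·(40+1)/(11+1) = 156·41/12 = 6396/12 = 533

N = 533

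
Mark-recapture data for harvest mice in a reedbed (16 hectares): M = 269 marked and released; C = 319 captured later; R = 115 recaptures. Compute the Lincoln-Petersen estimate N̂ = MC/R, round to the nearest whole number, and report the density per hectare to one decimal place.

N̂ = 269·319/115 = 85811/115 ≈ 746.2 → 746
Density = N̂ / area = 746 / 16 ≈ 46.62 → 46.6 per hectare

density ≈ 46.6 harvest mice per hectare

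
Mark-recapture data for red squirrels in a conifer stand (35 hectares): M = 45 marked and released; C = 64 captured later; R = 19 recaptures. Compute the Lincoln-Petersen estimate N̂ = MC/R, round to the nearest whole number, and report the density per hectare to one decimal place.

N̂ = 45·64/19 = 2880/19 ≈ 151.6 → 152
Density = N̂ / area = 152 / 35 ≈ 4.34 → 4.3 per hectare

density ≈ 4.3 red squirrels per hectare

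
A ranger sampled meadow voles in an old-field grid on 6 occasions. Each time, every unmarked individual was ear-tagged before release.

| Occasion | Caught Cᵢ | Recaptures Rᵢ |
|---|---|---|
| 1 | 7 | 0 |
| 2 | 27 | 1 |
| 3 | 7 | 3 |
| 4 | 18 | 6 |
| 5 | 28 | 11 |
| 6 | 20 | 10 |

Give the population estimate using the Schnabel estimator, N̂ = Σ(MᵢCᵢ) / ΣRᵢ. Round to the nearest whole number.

Marked at large before each occasion: Mᵢ = Σⱼ<ᵢ (Cⱼ − Rⱼ) → M1=0, M2=7, M3=33, M4=37, M5=49, M6=66
Σ MᵢCᵢ = 0·7 + 7·27 + 33·7 + 37·18 + 49·28 + 66·20 = 0 + 189 + 231 + 666 + 1372 + 1320 = 3778
Σ Rᵢ = 0 + 1 + 3 + 6 + 11 + 10 = 31
N̂ = 3778 / 31 ≈ 121.9 → 122

N ≈ 122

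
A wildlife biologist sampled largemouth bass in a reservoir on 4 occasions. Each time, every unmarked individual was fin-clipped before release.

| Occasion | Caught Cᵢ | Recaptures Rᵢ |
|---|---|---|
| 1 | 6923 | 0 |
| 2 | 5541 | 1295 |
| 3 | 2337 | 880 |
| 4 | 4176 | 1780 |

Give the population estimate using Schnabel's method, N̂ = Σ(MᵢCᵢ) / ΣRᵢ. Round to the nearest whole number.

N ≈ 29,630

Marked at large before each occasion: Mᵢ = Σⱼ<ᵢ (Cⱼ − Rⱼ) → M1=0, M2=6923, M3=11169, M4=12626
Σ MᵢCᵢ = 0·6923 + 6923·5541 + 11169·2337 + 12626·4176 = 0 + 38360343 + 26101953 + 52726176 = 117188472
Σ Rᵢ = 0 + 1295 + 880 + 1780 = 3955
N̂ = 117188472 / 3955 ≈ 29630.46 → 29630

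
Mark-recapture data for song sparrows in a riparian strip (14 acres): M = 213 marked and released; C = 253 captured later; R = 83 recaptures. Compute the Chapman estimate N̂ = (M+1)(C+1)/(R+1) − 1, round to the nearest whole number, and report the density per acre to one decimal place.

N̂ = 214·254/84 − 1 = 54356/84 − 1 ≈ 646.1 → 646
Density = N̂ / area = 646 / 14 ≈ 46.14 → 46.1 per acre

density ≈ 46.1 song sparrows per acre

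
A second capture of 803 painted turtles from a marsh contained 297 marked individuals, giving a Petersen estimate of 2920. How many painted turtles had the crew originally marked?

From N = M·C/R: M = N·R / C = 2920·297 / 803 = 867240 / 803 = 1080.

M = 1080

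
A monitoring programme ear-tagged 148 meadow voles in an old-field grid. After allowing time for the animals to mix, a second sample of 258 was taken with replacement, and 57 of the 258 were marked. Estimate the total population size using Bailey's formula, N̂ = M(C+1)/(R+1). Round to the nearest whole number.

N ≈ 661

N̂ = 148·(258+1)/(57+1) = 148·259/58 = 38332/58 ≈ 660.9 → 661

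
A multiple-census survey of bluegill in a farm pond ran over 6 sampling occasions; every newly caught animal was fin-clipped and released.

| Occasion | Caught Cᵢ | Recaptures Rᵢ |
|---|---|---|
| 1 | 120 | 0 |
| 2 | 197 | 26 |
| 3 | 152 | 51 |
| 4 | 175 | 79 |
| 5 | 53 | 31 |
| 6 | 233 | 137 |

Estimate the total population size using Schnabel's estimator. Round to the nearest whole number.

N ≈ 868

Marked at large before each occasion: Mᵢ = Σⱼ<ᵢ (Cⱼ − Rⱼ) → M1=0, M2=120, M3=291, M4=392, M5=488, M6=510
Σ MᵢCᵢ = 0·120 + 120·197 + 291·152 + 392·175 + 488·53 + 510·233 = 0 + 23640 + 44232 + 68600 + 25864 + 118830 = 281166
Σ Rᵢ = 0 + 26 + 51 + 79 + 31 + 137 = 324
N̂ = 281166 / 324 ≈ 867.8 → 868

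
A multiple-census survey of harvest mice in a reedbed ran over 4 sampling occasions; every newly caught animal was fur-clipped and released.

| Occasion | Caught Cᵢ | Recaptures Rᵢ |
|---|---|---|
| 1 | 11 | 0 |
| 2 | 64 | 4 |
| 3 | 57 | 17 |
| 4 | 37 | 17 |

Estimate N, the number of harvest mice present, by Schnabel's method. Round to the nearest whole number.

Marked at large before each occasion: Mᵢ = Σⱼ<ᵢ (Cⱼ − Rⱼ) → M1=0, M2=11, M3=71, M4=111
Σ MᵢCᵢ = 0·11 + 11·64 + 71·57 + 111·37 = 0 + 704 + 4047 + 4107 = 8858
Σ Rᵢ = 0 + 4 + 17 + 17 = 38
N̂ = 8858 / 38 ≈ 233.1 → 233

N ≈ 233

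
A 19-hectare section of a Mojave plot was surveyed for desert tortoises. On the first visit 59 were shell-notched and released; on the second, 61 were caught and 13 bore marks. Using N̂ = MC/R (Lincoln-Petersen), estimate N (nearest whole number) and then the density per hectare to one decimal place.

density ≈ 14.6 desert tortoises per hectare

N̂ = 59·61/13 = 3599/13 ≈ 276.8 → 277
Density = N̂ / area = 277 / 19 ≈ 14.58 → 14.6 per hectare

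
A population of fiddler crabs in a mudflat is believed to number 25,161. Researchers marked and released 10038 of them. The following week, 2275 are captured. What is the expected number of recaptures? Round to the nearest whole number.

Expected recaptures E[R] = M·C / N.
E[R] = 10038 × 2275 / 25161 = 22836450 / 25161 ≈ 907.6 → 908

expected recaptures ≈ 908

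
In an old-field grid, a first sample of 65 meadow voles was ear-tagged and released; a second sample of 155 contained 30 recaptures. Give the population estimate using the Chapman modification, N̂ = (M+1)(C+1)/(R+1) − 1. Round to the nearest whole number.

N̂ = (65+1)(155+1)/(30+1) − 1 = 66·156/31 − 1
= 10296/31 − 1 ≈ 332.1 − 1 ≈ 331.1 → 331

N ≈ 331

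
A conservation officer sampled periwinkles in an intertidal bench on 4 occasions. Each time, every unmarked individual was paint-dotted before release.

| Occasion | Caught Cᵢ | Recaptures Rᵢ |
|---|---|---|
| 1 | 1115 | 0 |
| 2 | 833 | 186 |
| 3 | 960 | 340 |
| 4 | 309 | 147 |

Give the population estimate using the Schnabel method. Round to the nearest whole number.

Marked at large before each occasion: Mᵢ = Σⱼ<ᵢ (Cⱼ − Rⱼ) → M1=0, M2=1115, M3=1762, M4=2382
Σ MᵢCᵢ = 0·1115 + 1115·833 + 1762·960 + 2382·309 = 0 + 928795 + 1691520 + 736038 = 3356353
Σ Rᵢ = 0 + 186 + 340 + 147 = 673
N̂ = 3356353 / 673 ≈ 4987.2 → 4987

N ≈ 4987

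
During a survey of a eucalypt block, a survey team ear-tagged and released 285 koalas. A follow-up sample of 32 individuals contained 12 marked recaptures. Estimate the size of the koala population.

If marked individuals mix randomly, R/C ≈ M/N, giving N ≈ M·C/R.
N = (285 × 32) / 12 = 9120 / 12 = 760

N = 760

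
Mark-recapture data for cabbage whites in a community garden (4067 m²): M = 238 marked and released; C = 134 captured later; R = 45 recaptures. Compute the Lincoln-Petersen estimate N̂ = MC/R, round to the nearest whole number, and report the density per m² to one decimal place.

N̂ = 238·134/45 = 31892/45 ≈ 708.7 → 709
Density = N̂ / area = 709 / 4067 ≈ 0.17 → 0.2 per m²

density ≈ 0.2 cabbage whites per m²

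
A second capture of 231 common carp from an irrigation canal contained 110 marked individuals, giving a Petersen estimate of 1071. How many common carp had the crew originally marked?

M = 510

From N = M·C/R: M = N·R / C = 1071·110 / 231 = 117810 / 231 = 510.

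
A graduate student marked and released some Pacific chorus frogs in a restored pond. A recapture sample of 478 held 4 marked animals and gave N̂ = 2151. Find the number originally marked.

From N = M·C/R: M = N·R / C = 2151·4 / 478 = 8604 / 478 = 18.

M = 18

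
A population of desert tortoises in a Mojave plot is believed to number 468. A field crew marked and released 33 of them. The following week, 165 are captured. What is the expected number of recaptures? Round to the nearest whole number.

expected recaptures ≈ 12

Expected recaptures E[R] = M·C / N.
E[R] = 33 × 165 / 468 = 5445 / 468 ≈ 11.6 → 12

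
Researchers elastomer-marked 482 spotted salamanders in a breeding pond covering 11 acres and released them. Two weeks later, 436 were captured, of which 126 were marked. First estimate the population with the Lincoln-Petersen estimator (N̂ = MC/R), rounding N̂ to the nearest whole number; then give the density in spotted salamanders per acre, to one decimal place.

density ≈ 151.6 spotted salamanders per acre

N̂ = 482·436/126 = 210152/126 ≈ 1667.9 → 1668
Density = N̂ / area = 1668 / 11 ≈ 151.64 → 151.6 per acre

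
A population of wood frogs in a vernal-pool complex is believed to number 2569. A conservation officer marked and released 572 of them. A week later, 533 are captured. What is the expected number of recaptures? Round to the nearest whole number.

expected recaptures ≈ 119

The marked fraction of the population is 572/2569, so in a sample of 533 expect C·(M/N) marked.
E[R] = 572 × 533 / 2569 = 304876 / 2569 ≈ 118.7 → 119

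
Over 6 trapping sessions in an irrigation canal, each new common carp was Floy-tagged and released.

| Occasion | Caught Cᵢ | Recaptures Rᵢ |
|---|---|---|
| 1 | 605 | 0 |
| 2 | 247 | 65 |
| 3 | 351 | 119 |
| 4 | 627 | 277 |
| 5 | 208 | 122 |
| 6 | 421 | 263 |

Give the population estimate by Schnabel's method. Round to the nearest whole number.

Marked at large before each occasion: Mᵢ = Σⱼ<ᵢ (Cⱼ − Rⱼ) → M1=0, M2=605, M3=787, M4=1019, M5=1369, M6=1455
Σ MᵢCᵢ = 0·605 + 605·247 + 787·351 + 1019·627 + 1369·208 + 1455·421 = 0 + 149435 + 276237 + 638913 + 284752 + 612555 = 1961892
Σ Rᵢ = 0 + 65 + 119 + 277 + 122 + 263 = 846
N̂ = 1961892 / 846 ≈ 2319.0 → 2319

N ≈ 2319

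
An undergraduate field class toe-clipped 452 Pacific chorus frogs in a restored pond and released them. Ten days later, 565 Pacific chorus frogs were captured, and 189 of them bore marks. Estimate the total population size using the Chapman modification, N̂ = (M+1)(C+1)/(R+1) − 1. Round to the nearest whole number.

N̂ = (452+1)(565+1)/(189+1) − 1 = 453·566/190 − 1
= 256398/190 − 1 ≈ 1349.46 − 1 ≈ 1348.46 → 1348

N ≈ 1348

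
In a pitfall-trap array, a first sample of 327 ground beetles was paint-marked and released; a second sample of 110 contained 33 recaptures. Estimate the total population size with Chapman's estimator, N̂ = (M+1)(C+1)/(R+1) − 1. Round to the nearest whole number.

N ≈ 1070

N̂ = (327+1)(110+1)/(33+1) − 1 = 328·111/34 − 1
= 36408/34 − 1 ≈ 1070.8 − 1 ≈ 1069.8 → 1070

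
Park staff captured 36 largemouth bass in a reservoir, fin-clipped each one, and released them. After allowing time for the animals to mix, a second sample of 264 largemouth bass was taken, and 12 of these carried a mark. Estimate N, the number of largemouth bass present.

N = 792

If marked individuals mix randomly, R/C ≈ M/N, giving N ≈ M·C/R.
N = (36 × 264) / 12 = 9504 / 12 = 792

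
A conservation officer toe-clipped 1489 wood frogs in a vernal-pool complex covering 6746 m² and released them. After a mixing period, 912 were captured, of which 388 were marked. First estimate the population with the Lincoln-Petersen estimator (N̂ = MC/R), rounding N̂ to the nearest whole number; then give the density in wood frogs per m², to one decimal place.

density ≈ 0.5 wood frogs per m²

N̂ = 1489·912/388 = 1357968/388 ≈ 3499.9 → 3500
Density = N̂ / area = 3500 / 6746 ≈ 0.52 → 0.5 per m²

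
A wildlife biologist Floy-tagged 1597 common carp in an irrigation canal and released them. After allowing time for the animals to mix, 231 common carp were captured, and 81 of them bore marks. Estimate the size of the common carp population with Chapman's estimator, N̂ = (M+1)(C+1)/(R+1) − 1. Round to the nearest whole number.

N ≈ 4520

N̂ = (1597+1)(231+1)/(81+1) − 1 = 1598·232/82 − 1
= 370736/82 − 1 ≈ 4521.2 − 1 ≈ 4520.2 → 4520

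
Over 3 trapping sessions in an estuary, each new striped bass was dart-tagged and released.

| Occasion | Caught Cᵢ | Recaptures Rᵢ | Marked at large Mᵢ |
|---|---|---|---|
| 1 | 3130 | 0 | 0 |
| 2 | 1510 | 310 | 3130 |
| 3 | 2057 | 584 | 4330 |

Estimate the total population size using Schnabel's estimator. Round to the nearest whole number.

N ≈ 15,250

Σ MᵢCᵢ = 0·3130 + 3130·1510 + 4330·2057 = 0 + 4726300 + 8906810 = 13633110
Σ Rᵢ = 0 + 310 + 584 = 894
N̂ = 13633110 / 894 ≈ 15249.6 → 15250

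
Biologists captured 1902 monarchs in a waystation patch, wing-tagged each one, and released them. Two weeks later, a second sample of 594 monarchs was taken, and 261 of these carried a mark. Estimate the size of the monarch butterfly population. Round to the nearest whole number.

Lincoln-Petersen assumes M/N = R/C, so N = M·C / R.
N = (1902 × 594) / 261 = 1129788 / 261 ≈ 4328.7 → 4329

N ≈ 4329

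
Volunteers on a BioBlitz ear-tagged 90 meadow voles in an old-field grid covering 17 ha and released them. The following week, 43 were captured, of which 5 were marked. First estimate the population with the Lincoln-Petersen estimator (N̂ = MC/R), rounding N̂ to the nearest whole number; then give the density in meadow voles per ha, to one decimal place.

N̂ = 90·43/5 = 3870/5 = 774
Density = N̂ / area = 774 / 17 ≈ 45.53 → 45.5 per ha

density ≈ 45.5 meadow voles per ha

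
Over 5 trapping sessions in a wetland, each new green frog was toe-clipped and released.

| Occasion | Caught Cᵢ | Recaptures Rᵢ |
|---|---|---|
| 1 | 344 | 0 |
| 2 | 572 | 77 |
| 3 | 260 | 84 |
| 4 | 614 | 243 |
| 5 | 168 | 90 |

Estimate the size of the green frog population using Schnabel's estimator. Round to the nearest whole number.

Marked at large before each occasion: Mᵢ = Σⱼ<ᵢ (Cⱼ − Rⱼ) → M1=0, M2=344, M3=839, M4=1015, M5=1386
Σ MᵢCᵢ = 0·344 + 344·572 + 839·260 + 1015·614 + 1386·168 = 0 + 196768 + 218140 + 623210 + 232848 = 1270966
Σ Rᵢ = 0 + 77 + 84 + 243 + 90 = 494
N̂ = 1270966 / 494 ≈ 2572.8 → 2573

N ≈ 2573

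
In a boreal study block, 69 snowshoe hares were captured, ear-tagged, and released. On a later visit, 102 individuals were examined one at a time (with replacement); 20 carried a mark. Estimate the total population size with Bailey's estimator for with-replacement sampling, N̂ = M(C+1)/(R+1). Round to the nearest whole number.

N ≈ 338

N̂ = 69·(102+1)/(20+1) = 69·103/21 = 7107/21 ≈ 338.4 → 338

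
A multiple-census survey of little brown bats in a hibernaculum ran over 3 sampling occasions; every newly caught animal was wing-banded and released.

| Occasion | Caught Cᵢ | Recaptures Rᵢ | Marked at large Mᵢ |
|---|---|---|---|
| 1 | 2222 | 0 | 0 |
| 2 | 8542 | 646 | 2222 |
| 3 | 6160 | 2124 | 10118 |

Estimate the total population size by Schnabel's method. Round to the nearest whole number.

N ≈ 29,353

Σ MᵢCᵢ = 0·2222 + 2222·8542 + 10118·6160 = 0 + 18980324 + 62326880 = 81307204
Σ Rᵢ = 0 + 646 + 2124 = 2770
N̂ = 81307204 / 2770 ≈ 29352.8 → 29353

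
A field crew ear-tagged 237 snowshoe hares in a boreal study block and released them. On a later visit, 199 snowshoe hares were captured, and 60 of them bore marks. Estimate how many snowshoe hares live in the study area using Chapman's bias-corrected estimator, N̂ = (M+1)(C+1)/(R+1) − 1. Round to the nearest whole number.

N ≈ 779

N̂ = (237+1)(199+1)/(60+1) − 1 = 238·200/61 − 1
= 47600/61 − 1 ≈ 780.3 − 1 ≈ 779.3 → 779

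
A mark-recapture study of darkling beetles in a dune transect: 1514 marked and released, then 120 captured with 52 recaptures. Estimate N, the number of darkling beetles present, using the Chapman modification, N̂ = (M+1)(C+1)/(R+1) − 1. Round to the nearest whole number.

N ≈ 3458

N̂ = (1514+1)(120+1)/(52+1) − 1 = 1515·121/53 − 1
= 183315/53 − 1 ≈ 3458.8 − 1 ≈ 3457.8 → 3458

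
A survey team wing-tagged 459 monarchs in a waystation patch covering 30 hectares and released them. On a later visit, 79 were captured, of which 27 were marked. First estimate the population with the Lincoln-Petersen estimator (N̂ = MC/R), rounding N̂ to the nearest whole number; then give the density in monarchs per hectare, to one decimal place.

N̂ = 459·79/27 = 36261/27 = 1343
Density = N̂ / area = 1343 / 30 ≈ 44.77 → 44.8 per hectare

density ≈ 44.8 monarchs per hectare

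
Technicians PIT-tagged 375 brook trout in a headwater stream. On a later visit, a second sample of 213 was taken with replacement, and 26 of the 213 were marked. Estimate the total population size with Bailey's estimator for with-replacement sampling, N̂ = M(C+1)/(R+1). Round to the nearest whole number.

N ≈ 2972

N̂ = 375·(213+1)/(26+1) = 375·214/27 = 80250/27 ≈ 2972.2 → 2972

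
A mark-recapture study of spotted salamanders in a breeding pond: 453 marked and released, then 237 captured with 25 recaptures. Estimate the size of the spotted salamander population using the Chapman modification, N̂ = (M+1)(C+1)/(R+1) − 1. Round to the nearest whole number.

N ≈ 4155

N̂ = (453+1)(237+1)/(25+1) − 1 = 454·238/26 − 1
= 108052/26 − 1 ≈ 4155.8 − 1 ≈ 4154.8 → 4155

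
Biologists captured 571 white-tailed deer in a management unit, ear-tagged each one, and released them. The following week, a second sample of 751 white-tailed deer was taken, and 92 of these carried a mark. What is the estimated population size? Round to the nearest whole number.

N ≈ 4661

The marked fraction in the recapture sample should equal the marked fraction in the population: 92/751 = 571/N.
N = (571 × 751) / 92 = 428821 / 92 ≈ 4661.1 → 4661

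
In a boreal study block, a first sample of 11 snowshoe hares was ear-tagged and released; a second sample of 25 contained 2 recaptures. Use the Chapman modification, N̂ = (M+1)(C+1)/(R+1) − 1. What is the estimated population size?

N = 103

N̂ = (11+1)(25+1)/(2+1) − 1 = 12·26/3 − 1
= 312/3 − 1 = 104 − 1 = 103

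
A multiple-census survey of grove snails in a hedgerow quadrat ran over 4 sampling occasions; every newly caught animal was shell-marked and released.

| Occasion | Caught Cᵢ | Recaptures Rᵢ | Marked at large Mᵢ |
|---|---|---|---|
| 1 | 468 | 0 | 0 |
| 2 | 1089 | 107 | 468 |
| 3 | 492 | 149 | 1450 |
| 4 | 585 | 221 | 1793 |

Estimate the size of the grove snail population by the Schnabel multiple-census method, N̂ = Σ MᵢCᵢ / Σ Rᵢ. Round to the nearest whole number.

N ≈ 4763

Σ MᵢCᵢ = 0·468 + 468·1089 + 1450·492 + 1793·585 = 0 + 509652 + 713400 + 1048905 = 2271957
Σ Rᵢ = 0 + 107 + 149 + 221 = 477
N̂ = 2271957 / 477 ≈ 4763.0 → 4763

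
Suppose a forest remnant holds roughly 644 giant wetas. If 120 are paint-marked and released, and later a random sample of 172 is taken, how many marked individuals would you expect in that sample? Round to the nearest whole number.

expected recaptures ≈ 32

The marked fraction of the population is 120/644, so in a sample of 172 expect C·(M/N) marked.
E[R] = 120 × 172 / 644 = 20640 / 644 ≈ 32.0 → 32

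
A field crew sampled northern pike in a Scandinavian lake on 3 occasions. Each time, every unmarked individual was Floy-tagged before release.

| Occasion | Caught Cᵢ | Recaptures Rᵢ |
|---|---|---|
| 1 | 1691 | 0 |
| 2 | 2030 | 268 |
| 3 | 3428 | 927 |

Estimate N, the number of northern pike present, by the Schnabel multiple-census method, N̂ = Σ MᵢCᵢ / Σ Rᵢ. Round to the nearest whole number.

N ≈ 12,778

Marked at large before each occasion: Mᵢ = Σⱼ<ᵢ (Cⱼ − Rⱼ) → M1=0, M2=1691, M3=3453
Σ MᵢCᵢ = 0·1691 + 1691·2030 + 3453·3428 = 0 + 3432730 + 11836884 = 15269614
Σ Rᵢ = 0 + 268 + 927 = 1195
N̂ = 15269614 / 1195 ≈ 12777.9 → 12778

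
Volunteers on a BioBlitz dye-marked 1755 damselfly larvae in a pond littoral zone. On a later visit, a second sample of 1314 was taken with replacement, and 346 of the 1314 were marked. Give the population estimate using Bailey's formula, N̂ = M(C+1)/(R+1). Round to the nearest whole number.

N̂ = 1755·(1314+1)/(346+1) = 1755·1315/347 = 2307825/347 ≈ 6650.8 → 6651

N ≈ 6651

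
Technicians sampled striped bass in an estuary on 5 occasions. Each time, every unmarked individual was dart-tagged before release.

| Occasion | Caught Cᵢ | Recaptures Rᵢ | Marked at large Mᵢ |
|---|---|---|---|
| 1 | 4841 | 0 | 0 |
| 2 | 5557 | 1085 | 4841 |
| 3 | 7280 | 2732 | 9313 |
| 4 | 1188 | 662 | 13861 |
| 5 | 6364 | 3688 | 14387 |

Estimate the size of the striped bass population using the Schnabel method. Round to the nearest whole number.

Σ MᵢCᵢ = 0·4841 + 4841·5557 + 9313·7280 + 13861·1188 + 14387·6364 = 0 + 26901437 + 67798640 + 16466868 + 91558868 = 202725813
Σ Rᵢ = 0 + 1085 + 2732 + 662 + 3688 = 8167
N̂ = 202725813 / 8167 ≈ 24822.6 → 24823

N ≈ 24,823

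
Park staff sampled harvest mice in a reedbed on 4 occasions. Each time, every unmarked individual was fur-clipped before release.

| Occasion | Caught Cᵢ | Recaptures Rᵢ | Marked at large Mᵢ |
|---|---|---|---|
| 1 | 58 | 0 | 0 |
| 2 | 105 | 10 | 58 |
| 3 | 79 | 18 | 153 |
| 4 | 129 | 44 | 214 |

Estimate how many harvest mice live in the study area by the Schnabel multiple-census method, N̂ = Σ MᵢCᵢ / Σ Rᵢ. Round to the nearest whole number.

Σ MᵢCᵢ = 0·58 + 58·105 + 153·79 + 214·129 = 0 + 6090 + 12087 + 27606 = 45783
Σ Rᵢ = 0 + 10 + 18 + 44 = 72
N̂ = 45783 / 72 ≈ 635.9 → 636

N ≈ 636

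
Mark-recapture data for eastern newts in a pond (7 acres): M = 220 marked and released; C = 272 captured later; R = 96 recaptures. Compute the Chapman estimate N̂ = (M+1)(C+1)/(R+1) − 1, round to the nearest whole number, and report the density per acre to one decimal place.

N̂ = 221·273/97 − 1 = 60333/97 − 1 ≈ 621.0 → 621
Density = N̂ / area = 621 / 7 ≈ 88.71 → 88.7 per acre

density ≈ 88.7 eastern newts per acre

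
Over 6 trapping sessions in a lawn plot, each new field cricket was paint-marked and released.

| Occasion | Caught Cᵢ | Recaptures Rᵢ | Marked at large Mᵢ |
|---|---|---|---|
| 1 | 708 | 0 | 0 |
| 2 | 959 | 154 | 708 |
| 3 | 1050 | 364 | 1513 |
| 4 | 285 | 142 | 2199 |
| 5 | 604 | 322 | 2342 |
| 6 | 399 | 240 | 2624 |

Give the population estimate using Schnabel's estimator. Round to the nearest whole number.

N ≈ 4383

Σ MᵢCᵢ = 0·708 + 708·959 + 1513·1050 + 2199·285 + 2342·604 + 2624·399 = 0 + 678972 + 1588650 + 626715 + 1414568 + 1046976 = 5355881
Σ Rᵢ = 0 + 154 + 364 + 142 + 322 + 240 = 1222
N̂ = 5355881 / 1222 ≈ 4382.9 → 4383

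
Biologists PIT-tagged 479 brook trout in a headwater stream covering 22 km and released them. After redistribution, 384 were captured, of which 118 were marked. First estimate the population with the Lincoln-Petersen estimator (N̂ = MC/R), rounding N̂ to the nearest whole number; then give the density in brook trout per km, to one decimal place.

density ≈ 70.9 brook trout per km

N̂ = 479·384/118 = 183936/118 ≈ 1558.8 → 1559
Density = N̂ / area = 1559 / 22 ≈ 70.86 → 70.9 per km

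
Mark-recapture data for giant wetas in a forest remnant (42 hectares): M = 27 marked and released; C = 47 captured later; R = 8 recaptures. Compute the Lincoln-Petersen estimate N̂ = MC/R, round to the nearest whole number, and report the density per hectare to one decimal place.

density ≈ 3.8 giant wetas per hectare

N̂ = 27·47/8 = 1269/8 ≈ 158.6 → 159
Density = N̂ / area = 159 / 42 ≈ 3.79 → 3.8 per hectare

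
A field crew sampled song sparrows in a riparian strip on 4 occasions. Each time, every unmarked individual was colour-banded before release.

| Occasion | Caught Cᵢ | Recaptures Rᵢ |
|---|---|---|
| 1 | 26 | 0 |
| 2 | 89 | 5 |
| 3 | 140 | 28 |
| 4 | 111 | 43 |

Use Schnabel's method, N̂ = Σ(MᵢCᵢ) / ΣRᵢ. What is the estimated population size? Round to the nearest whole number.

Marked at large before each occasion: Mᵢ = Σⱼ<ᵢ (Cⱼ − Rⱼ) → M1=0, M2=26, M3=110, M4=222
Σ MᵢCᵢ = 0·26 + 26·89 + 110·140 + 222·111 = 0 + 2314 + 15400 + 24642 = 42356
Σ Rᵢ = 0 + 5 + 28 + 43 = 76
N̂ = 42356 / 76 ≈ 557.3 → 557

N ≈ 557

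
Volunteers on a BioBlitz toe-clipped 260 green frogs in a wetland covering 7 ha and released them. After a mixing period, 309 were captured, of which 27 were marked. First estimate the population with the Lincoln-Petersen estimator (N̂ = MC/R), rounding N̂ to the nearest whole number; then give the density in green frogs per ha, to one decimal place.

density ≈ 425.1 green frogs per ha

N̂ = 260·309/27 = 80340/27 ≈ 2975.6 → 2976
Density = N̂ / area = 2976 / 7 ≈ 425.14 → 425.1 per ha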